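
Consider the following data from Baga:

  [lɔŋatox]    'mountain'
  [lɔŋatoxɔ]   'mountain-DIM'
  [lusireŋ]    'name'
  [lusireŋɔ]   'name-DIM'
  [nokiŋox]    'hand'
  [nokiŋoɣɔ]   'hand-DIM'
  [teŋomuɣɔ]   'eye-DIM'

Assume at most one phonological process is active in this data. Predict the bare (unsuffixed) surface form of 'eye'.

[teŋomux]

The root 'hand' surfaces as [nokiŋox] and [nokiŋoɣɔ], with a stem-final [x] ~ [ɣ] alternation.
Compare 'mountain', with invariant [x] in [lɔŋatox] and [lɔŋatoxɔ]: an analysis with underlying /x/ and a rule producing [ɣ] before the DIM suffix would wrongly predict alternation here too.
The underlying segment must be /ɣ/; voiced obstruents become voiceless word-finally, yielding [x] there.
The one attested form of 'eye', [teŋomuɣɔ], shows underlying /teŋomuɣ/. Applying the same rule word-finally gives [teŋomux].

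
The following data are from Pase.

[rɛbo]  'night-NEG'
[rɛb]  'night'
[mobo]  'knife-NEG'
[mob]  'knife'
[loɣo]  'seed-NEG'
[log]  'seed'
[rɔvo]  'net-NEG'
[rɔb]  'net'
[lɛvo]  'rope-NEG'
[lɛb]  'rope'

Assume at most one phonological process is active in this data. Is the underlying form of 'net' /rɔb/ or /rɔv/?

/rɔv/

The stem for 'net' ends in [v] in [rɔvo] but [b] in [rɔb].
But 'knife' keeps [b] in both environments ([mobo], [mob]), so there is no rule changing /b/ to [v] before the NEG suffix.
The alternation reflects word-final hardening: voiced fricatives become stops word-finally. /v/ is underlying.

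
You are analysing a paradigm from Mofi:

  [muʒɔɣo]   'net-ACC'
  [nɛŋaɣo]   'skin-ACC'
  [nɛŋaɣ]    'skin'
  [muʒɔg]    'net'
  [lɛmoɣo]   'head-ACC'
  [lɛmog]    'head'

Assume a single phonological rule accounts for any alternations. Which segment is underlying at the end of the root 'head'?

/g/

In [lɛmog] and [lɛmoɣo] the final segment of 'head' alternates: [g] ~ [ɣ].
The stem 'skin' ([nɛŋaɣ], [nɛŋaɣo]) shows [ɣ] unchanged in both environments, so [ɣ] cannot be basic with [g] derived in isolation.
The alternation reflects intervocalic spirantization: voiced stops become fricatives between vowels. /g/ is underlying.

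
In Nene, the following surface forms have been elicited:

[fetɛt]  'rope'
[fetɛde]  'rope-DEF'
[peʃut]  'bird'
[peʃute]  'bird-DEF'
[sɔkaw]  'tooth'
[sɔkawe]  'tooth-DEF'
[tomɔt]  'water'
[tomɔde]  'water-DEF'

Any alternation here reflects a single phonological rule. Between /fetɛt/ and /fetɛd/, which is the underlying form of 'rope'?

/fetɛd/

'rope' shows [t] ~ [d] at the end of the stem ([fetɛt] vs [fetɛde]).
If /t/ were underlying and a rule turned it into [d] before the DEF suffix, 'bird' would also alternate; but it has [t] in both [peʃut] and [peʃute].
Therefore /d/ is basic and [t] is derived by word-final obstruent devoicing (voiced obstruents become voiceless word-finally).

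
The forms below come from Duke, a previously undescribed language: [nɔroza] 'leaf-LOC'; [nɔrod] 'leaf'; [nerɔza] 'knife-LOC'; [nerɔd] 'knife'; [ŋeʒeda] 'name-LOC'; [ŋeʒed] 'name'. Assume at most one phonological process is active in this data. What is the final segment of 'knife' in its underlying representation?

'knife' shows [z] ~ [d] at the end of the stem ([nerɔza] vs [nerɔd]).
But 'name' keeps [d] in both environments ([ŋeʒeda], [ŋeʒed]), so there is no rule changing /d/ to [z] before the LOC suffix.
So /z/ is underlying, and a rule of word-final hardening — voiced fricatives become stops word-finally — gives [d].

/z/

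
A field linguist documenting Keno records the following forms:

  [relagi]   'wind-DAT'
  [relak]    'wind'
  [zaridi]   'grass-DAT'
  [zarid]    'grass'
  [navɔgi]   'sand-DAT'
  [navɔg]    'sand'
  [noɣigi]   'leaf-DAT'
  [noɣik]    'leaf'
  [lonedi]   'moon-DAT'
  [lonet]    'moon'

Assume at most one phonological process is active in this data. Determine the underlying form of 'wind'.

/relak/

The root 'wind' surfaces as [relagi] and [relak], with a stem-final [g] ~ [k] alternation.
The stem 'sand' ([navɔgi], [navɔg]) shows [g] unchanged in both environments, so [g] cannot be basic with [k] derived in isolation.
So /k/ is underlying, and a rule of intervocalic voicing — voiceless stops become voiced between vowels — gives [g].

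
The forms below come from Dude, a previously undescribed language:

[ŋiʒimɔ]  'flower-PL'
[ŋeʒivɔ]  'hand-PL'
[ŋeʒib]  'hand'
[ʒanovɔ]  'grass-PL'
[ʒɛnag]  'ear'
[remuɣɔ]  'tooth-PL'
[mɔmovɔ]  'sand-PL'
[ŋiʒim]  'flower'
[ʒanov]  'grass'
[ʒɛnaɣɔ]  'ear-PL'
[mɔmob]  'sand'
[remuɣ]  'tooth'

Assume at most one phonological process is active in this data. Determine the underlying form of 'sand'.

In [mɔmob] and [mɔmovɔ] the final segment of 'sand' alternates: [b] ~ [v].
But 'grass' keeps [v] in both environments ([ʒanov], [ʒanovɔ]), so there is no rule changing /v/ to [b] in isolation.
The alternation reflects intervocalic spirantization: voiced stops become fricatives between vowels. /b/ is underlying.
The underlying form of 'sand' is therefore /mɔmob/.

/mɔmob/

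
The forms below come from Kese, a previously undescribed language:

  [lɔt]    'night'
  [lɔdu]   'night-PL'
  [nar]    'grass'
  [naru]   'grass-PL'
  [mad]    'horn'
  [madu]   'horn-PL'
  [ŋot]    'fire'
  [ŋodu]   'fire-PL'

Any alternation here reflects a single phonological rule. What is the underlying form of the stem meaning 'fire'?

/ŋot/

The stem for 'fire' ends in [t] in [ŋot] but [d] in [ŋodu].
The stem 'horn' ([mad], [madu]) shows [d] unchanged in both environments, so [d] cannot be basic with [t] derived in isolation.
The alternation reflects intervocalic voicing: voiceless stops become voiced between vowels. /t/ is underlying.
So 'fire' = /ŋot/.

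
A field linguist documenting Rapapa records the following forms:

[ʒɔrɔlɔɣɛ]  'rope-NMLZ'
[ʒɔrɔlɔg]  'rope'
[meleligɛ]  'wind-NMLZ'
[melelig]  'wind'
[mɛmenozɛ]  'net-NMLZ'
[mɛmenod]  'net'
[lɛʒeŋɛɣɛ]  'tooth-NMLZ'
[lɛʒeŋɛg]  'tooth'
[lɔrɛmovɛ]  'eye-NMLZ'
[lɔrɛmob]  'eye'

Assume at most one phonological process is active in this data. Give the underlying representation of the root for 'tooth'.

'tooth' shows [ɣ] ~ [g] at the end of the stem ([lɛʒeŋɛɣɛ] vs [lɛʒeŋɛg]).
But 'wind' keeps [g] in both environments ([meleligɛ], [melelig]), so there is no rule changing /g/ to [ɣ] before the NMLZ suffix.
The alternation reflects word-final hardening: voiced fricatives become stops word-finally. /ɣ/ is underlying.

/lɛʒeŋɛɣ/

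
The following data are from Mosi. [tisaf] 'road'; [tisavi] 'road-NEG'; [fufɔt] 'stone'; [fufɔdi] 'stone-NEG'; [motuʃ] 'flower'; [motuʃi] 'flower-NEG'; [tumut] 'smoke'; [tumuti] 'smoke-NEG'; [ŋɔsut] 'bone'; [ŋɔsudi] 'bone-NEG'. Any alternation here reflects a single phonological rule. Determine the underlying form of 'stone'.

The root 'stone' surfaces as [fufɔt] and [fufɔdi], with a stem-final [t] ~ [d] alternation.
But 'smoke' keeps [t] in both environments ([tumut], [tumuti]), so there is no rule changing /t/ to [d] before the NEG suffix.
The underlying segment must be /d/; voiced obstruents become voiceless word-finally, yielding [t] there.

/fufɔd/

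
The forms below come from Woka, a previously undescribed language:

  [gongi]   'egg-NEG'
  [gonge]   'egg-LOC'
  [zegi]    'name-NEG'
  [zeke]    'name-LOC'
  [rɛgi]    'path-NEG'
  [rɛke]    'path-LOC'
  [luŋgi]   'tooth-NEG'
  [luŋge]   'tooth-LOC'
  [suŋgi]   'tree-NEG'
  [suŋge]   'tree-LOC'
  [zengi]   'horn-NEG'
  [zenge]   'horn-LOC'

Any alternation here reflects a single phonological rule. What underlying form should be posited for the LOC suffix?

The LOC morpheme has two allomorphs, [-ge] and [-ke].
The NEG suffix, which begins with [g], is invariant after every stem; so [g] is not altered by any rule here.
The LOC suffix is therefore /-ke/ underlyingly, with post-nasal voicing: voiceless stops become voiced after a nasal.

/-ke/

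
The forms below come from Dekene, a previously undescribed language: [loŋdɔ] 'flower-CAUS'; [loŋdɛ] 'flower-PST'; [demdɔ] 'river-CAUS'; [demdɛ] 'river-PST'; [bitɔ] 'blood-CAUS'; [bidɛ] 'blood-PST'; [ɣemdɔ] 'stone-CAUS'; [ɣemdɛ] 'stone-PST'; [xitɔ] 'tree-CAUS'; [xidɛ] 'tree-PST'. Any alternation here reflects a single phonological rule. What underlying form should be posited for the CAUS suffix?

/-tɔ/

The CAUS suffix surfaces as [-dɔ] and [-tɔ], depending on the final segment of the stem.
By contrast the PST suffix keeps its initial [d] throughout — that segment must be underlying.
So the underlying form is /-tɔ/, and voiceless stops become voiced after a nasal.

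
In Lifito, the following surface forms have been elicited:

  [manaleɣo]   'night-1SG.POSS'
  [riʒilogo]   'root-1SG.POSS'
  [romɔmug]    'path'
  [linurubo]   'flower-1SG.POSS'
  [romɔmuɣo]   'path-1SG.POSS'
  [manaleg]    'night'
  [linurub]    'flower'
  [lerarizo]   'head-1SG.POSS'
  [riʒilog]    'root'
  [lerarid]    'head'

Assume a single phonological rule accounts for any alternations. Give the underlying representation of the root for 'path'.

/romɔmuɣ/

The root 'path' surfaces as [romɔmuɣo] and [romɔmug], with a stem-final [ɣ] ~ [g] alternation.
But 'root' keeps [g] in both environments ([riʒilogo], [riʒilog]), so there is no rule changing /g/ to [ɣ] before the 1SG.POSS suffix.
The underlying segment must be /ɣ/; voiced fricatives become stops word-finally, yielding [g] there.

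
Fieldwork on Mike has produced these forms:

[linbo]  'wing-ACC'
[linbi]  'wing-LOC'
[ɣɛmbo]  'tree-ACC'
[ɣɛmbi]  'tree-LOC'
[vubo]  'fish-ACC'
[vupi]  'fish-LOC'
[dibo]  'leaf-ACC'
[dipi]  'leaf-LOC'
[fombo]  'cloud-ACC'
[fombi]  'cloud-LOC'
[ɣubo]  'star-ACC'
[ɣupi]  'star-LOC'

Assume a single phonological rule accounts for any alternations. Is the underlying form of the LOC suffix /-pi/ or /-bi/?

The LOC suffix surfaces as [-bi] and [-pi], depending on the final segment of the stem.
By contrast the ACC suffix keeps its initial [b] throughout — that segment must be underlying.
So the underlying form is /-pi/, and voiceless stops become voiced after a nasal.

/-pi/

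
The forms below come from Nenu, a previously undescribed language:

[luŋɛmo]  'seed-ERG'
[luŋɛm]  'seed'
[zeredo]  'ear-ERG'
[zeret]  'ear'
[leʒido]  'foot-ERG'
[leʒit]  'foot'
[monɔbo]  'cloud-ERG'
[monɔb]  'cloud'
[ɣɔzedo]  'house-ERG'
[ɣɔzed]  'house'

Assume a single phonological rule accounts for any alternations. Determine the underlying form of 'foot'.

/leʒit/

'foot' shows [d] ~ [t] at the end of the stem ([leʒido] vs [leʒit]).
Compare 'house', with invariant [d] in [ɣɔzedo] and [ɣɔzed]: an analysis with underlying /d/ and a rule producing [t] in isolation would wrongly predict alternation here too.
Therefore /t/ is basic and [d] is derived by intervocalic voicing (voiceless stops become voiced between vowels).
So 'foot' = /leʒit/.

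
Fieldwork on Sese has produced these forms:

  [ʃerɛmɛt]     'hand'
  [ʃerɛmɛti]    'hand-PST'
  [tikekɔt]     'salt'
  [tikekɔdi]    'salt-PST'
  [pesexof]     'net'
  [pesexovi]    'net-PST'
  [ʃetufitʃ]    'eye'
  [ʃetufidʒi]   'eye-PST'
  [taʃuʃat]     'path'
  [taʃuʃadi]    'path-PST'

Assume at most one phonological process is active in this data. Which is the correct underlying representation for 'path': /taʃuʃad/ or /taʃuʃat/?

The root 'path' surfaces as [taʃuʃat] and [taʃuʃadi], with a stem-final [t] ~ [d] alternation.
If /t/ were underlying and a rule turned it into [d] before the PST suffix, 'hand' would also alternate; but it has [t] in both [ʃerɛmɛt] and [ʃerɛmɛti].
The underlying segment must be /d/; voiced obstruents become voiceless word-finally, yielding [t] there.

/taʃuʃad/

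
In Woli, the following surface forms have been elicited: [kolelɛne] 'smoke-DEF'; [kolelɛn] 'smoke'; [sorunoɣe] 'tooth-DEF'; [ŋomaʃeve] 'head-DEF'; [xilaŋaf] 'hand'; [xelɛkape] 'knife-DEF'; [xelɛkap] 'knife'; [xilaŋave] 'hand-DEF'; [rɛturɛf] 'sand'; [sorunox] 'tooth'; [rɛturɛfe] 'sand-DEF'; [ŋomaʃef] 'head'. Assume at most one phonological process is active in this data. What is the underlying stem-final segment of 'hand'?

The root 'hand' surfaces as [xilaŋaf] and [xilaŋave], with a stem-final [f] ~ [v] alternation.
But 'sand' keeps [f] in both environments ([rɛturɛf], [rɛturɛfe]), so there is no rule changing /f/ to [v] before the DEF suffix.
The alternation reflects word-final obstruent devoicing: voiced obstruents become voiceless word-finally. /v/ is underlying.

/v/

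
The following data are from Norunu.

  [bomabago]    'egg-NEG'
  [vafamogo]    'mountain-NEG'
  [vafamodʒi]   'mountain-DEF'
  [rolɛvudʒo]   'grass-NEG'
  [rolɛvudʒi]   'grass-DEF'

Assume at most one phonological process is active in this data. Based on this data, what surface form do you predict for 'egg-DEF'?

The stem for 'mountain' ends in [g] in [vafamogo] but [dʒ] in [vafamodʒi].
Compare 'grass', with invariant [dʒ] in [rolɛvudʒo] and [rolɛvudʒi]: an analysis with underlying /dʒ/ and a rule producing [g] before the NEG suffix would wrongly predict alternation here too.
The underlying segment must be /g/; /g/ becomes palato-alveolar [dʒ] before a front vowel, yielding [dʒ] there.
From [bomabago] the stem 'egg' is /bomabag/; before a front vowel this yields [bomabadʒi].

[bomabadʒi]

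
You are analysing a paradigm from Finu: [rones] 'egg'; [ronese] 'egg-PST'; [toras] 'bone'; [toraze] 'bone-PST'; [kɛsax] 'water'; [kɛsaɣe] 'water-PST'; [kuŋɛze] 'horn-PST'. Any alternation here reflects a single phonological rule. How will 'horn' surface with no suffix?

In [toras] and [toraze] the final segment of 'bone' alternates: [s] ~ [z].
The stem 'egg' ([rones], [ronese]) shows [s] unchanged in both environments, so [s] cannot be basic with [z] derived before the PST suffix.
The alternation reflects word-final obstruent devoicing: voiced obstruents become voiceless word-finally. /z/ is underlying.
The one attested form of 'horn', [kuŋɛze], shows underlying /kuŋɛz/. Applying the same rule word-finally gives [kuŋɛs].

[kuŋɛs]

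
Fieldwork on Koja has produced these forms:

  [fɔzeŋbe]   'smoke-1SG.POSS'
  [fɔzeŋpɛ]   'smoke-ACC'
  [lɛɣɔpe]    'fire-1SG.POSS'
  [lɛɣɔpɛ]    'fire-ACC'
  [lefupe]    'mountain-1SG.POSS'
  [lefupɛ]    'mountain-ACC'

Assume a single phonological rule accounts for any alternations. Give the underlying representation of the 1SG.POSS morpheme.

/-be/

The 1SG.POSS morpheme has two allomorphs, [-be] and [-pe].
By contrast the ACC suffix keeps its initial [p] throughout — that segment must be underlying.
The 1SG.POSS suffix is therefore /-be/ underlyingly, with post-vocalic devoicing: voiced stops become voiceless after a vowel.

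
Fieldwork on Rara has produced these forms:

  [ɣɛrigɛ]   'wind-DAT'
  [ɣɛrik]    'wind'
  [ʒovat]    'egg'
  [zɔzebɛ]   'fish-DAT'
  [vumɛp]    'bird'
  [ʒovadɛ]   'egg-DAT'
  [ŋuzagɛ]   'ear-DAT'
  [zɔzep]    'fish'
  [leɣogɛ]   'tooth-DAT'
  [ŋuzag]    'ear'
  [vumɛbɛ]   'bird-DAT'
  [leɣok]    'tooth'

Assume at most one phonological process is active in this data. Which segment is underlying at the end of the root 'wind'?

/k/

'wind' shows [g] ~ [k] at the end of the stem ([ɣɛrigɛ] vs [ɣɛrik]).
But 'ear' keeps [g] in both environments ([ŋuzagɛ], [ŋuzag]), so there is no rule changing /g/ to [k] in isolation.
Therefore /k/ is basic and [g] is derived by intervocalic voicing (voiceless stops become voiced between vowels).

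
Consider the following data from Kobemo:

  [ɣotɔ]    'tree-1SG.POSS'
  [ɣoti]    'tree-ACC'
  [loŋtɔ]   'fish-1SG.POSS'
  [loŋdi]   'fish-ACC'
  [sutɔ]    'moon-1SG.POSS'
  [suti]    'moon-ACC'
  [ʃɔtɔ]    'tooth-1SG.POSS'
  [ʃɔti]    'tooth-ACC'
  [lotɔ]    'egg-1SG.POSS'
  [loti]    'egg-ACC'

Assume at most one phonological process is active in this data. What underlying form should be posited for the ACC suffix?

/-di/

The ACC suffix surfaces as [-di] and [-ti], depending on the final segment of the stem.
The 1SG.POSS suffix, which begins with [t], is invariant after every stem; so [t] is not altered by any rule here.
So the underlying form is /-di/, and voiced stops become voiceless after a vowel.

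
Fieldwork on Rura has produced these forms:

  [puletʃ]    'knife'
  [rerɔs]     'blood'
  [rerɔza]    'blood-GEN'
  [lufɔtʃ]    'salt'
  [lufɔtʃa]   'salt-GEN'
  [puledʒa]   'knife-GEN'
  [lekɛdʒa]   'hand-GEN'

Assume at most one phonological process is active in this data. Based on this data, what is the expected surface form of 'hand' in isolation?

In [puletʃ] and [puledʒa] the final segment of 'knife' alternates: [tʃ] ~ [dʒ].
If /tʃ/ were underlying and a rule turned it into [dʒ] before the GEN suffix, 'salt' would also alternate; but it has [tʃ] in both [lufɔtʃ] and [lufɔtʃa].
The alternation reflects word-final obstruent devoicing: voiced obstruents become voiceless word-finally. /dʒ/ is underlying.
From [lekɛdʒa] the stem 'hand' is /lekɛdʒ/; word-finally this yields [lekɛtʃ].

[lekɛtʃ]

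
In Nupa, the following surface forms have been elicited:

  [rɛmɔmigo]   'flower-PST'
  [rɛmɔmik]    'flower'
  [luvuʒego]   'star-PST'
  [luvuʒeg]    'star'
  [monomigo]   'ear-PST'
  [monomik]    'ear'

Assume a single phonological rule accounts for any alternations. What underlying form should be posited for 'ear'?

In [monomigo] and [monomik] the final segment of 'ear' alternates: [g] ~ [k].
Compare 'star', with invariant [g] in [luvuʒego] and [luvuʒeg]: an analysis with underlying /g/ and a rule producing [k] in isolation would wrongly predict alternation here too.
The alternation reflects intervocalic voicing: voiceless stops become voiced between vowels. /k/ is underlying.

/monomik/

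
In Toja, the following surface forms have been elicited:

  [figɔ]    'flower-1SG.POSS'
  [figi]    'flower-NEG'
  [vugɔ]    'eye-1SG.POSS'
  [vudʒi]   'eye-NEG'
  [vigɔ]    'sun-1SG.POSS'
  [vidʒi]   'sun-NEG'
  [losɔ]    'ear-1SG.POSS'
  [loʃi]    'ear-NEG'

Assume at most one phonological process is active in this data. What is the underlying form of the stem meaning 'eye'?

/vudʒ/

The stem for 'eye' ends in [g] in [vugɔ] but [dʒ] in [vudʒi].
If /g/ were underlying and a rule turned it into [dʒ] before the NEG suffix, 'flower' would also alternate; but it has [g] in both [figɔ] and [figi].
Therefore /dʒ/ is basic and [g] is derived by depalatalization (palato-alveolar /dʒ/ and /ʃ/ become [g] and [s] when no front vowel follows).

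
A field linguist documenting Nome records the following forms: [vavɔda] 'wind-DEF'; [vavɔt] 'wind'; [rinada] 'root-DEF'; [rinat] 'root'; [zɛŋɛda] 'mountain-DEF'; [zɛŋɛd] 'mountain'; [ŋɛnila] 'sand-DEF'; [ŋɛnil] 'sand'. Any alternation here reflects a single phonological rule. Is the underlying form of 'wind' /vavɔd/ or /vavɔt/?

/vavɔt/

The stem for 'wind' ends in [d] in [vavɔda] but [t] in [vavɔt].
Compare 'mountain', with invariant [d] in [zɛŋɛda] and [zɛŋɛd]: an analysis with underlying /d/ and a rule producing [t] in isolation would wrongly predict alternation here too.
Therefore /t/ is basic and [d] is derived by intervocalic voicing (voiceless stops become voiced between vowels).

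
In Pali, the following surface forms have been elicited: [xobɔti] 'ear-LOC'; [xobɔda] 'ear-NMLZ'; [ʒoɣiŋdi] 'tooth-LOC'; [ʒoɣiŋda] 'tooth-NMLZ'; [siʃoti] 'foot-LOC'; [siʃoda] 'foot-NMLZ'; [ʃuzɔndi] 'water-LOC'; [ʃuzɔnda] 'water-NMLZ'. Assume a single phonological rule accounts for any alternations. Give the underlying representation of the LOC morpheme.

The LOC morpheme has two allomorphs, [-di] and [-ti].
By contrast the NMLZ suffix keeps its initial [d] throughout — that segment must be underlying.
So the underlying form is /-ti/, and voiceless stops become voiced after a nasal.

/-ti/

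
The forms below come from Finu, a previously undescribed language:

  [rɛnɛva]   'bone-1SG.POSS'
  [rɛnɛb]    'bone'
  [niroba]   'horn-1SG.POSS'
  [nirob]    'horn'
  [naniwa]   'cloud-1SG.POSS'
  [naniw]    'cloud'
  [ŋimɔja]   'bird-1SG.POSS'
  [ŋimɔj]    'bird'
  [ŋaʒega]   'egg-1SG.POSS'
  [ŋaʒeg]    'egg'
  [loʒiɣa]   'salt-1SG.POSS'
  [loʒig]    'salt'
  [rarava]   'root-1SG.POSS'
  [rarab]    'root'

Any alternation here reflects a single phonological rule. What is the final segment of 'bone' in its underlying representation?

The root 'bone' surfaces as [rɛnɛva] and [rɛnɛb], with a stem-final [v] ~ [b] alternation.
Compare 'horn', with invariant [b] in [niroba] and [nirob]: an analysis with underlying /b/ and a rule producing [v] before the 1SG.POSS suffix would wrongly predict alternation here too.
The underlying segment must be /v/; voiced fricatives become stops word-finally, yielding [b] there.

/v/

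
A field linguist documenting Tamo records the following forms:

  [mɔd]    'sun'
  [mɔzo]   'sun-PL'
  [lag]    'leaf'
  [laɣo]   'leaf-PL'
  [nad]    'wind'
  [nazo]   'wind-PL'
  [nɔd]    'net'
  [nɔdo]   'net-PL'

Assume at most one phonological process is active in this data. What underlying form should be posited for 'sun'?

/mɔz/

The stem for 'sun' ends in [d] in [mɔd] but [z] in [mɔzo].
If /d/ were underlying and a rule turned it into [z] before the PL suffix, 'net' would also alternate; but it has [d] in both [nɔd] and [nɔdo].
The alternation reflects word-final hardening: voiced fricatives become stops word-finally. /z/ is underlying.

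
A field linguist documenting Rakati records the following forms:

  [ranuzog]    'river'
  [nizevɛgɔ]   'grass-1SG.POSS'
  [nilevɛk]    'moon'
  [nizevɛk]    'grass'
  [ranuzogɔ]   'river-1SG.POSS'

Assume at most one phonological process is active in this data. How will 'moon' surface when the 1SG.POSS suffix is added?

[nilevɛgɔ]

In [nizevɛk] and [nizevɛgɔ] the final segment of 'grass' alternates: [k] ~ [g].
Compare 'river', with invariant [g] in [ranuzog] and [ranuzogɔ]: an analysis with underlying /g/ and a rule producing [k] in isolation would wrongly predict alternation here too.
So /k/ is underlying, and a rule of intervocalic voicing — voiceless stops become voiced between vowels — gives [g].
From [nilevɛk] the stem 'moon' is /nilevɛk/; between vowels this yields [nilevɛgɔ].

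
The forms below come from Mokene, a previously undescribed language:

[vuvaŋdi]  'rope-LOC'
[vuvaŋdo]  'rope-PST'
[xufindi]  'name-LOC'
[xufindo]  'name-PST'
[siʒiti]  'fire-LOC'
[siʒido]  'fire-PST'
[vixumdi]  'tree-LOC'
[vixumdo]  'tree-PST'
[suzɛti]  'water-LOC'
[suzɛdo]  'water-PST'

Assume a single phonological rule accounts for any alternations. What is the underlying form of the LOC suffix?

The LOC morpheme has two allomorphs, [-di] and [-ti].
By contrast the PST suffix keeps its initial [d] throughout — that segment must be underlying.
So the underlying form is /-ti/, and voiceless stops become voiced after a nasal.

/-ti/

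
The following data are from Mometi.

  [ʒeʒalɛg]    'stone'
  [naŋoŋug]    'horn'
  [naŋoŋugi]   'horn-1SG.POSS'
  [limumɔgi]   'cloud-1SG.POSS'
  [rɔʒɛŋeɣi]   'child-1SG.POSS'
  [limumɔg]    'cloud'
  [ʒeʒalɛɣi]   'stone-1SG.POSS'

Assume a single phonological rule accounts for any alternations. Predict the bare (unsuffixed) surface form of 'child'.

The stem for 'stone' ends in [ɣ] in [ʒeʒalɛɣi] but [g] in [ʒeʒalɛg].
If /g/ were underlying and a rule turned it into [ɣ] before the 1SG.POSS suffix, 'horn' would also alternate; but it has [g] in both [naŋoŋugi] and [naŋoŋug].
So /ɣ/ is underlying, and a rule of word-final hardening — voiced fricatives become stops word-finally — gives [g].
From [rɔʒɛŋeɣi] the stem 'child' is /rɔʒɛŋeɣ/; word-finally this yields [rɔʒɛŋeg].

[rɔʒɛŋeg]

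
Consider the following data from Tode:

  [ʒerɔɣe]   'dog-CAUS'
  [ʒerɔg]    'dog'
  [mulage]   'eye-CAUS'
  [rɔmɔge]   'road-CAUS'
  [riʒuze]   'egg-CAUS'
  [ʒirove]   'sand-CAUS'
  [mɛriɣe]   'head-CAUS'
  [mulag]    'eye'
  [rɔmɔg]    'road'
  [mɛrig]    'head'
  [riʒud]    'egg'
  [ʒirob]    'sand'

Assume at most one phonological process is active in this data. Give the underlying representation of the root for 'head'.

/mɛriɣ/

'head' shows [g] ~ [ɣ] at the end of the stem ([mɛrig] vs [mɛriɣe]).
The stem 'eye' ([mulag], [mulage]) shows [g] unchanged in both environments, so [g] cannot be basic with [ɣ] derived before the CAUS suffix.
The underlying segment must be /ɣ/; voiced fricatives become stops word-finally, yielding [g] there.
So 'head' = /mɛriɣ/.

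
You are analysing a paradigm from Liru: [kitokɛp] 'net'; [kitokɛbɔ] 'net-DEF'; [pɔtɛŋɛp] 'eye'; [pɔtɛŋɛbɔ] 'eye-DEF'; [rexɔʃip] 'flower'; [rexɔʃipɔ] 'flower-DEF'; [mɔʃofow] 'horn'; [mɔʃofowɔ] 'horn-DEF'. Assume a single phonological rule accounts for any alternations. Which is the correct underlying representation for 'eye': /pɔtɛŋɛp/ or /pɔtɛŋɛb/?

/pɔtɛŋɛb/

The stem for 'eye' ends in [p] in [pɔtɛŋɛp] but [b] in [pɔtɛŋɛbɔ].
The stem 'flower' ([rexɔʃip], [rexɔʃipɔ]) shows [p] unchanged in both environments, so [p] cannot be basic with [b] derived before the DEF suffix.
So /b/ is underlying, and a rule of word-final obstruent devoicing — voiced obstruents become voiceless word-finally — gives [p].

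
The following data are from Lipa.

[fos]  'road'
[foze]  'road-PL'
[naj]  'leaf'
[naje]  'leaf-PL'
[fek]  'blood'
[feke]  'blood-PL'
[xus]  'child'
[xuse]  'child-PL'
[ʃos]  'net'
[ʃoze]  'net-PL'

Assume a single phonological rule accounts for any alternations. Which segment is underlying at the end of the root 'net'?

'net' shows [s] ~ [z] at the end of the stem ([ʃos] vs [ʃoze]).
Compare 'child', with invariant [s] in [xus] and [xuse]: an analysis with underlying /s/ and a rule producing [z] before the PL suffix would wrongly predict alternation here too.
So /z/ is underlying, and a rule of word-final obstruent devoicing — voiced obstruents become voiceless word-finally — gives [s].

/z/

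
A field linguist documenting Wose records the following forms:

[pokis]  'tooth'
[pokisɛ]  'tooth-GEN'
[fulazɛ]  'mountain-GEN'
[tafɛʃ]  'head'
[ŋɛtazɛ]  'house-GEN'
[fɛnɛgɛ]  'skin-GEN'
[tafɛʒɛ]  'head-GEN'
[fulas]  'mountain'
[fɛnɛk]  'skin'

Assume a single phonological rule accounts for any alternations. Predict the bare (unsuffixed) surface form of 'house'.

[ŋɛtas]

The stem for 'mountain' ends in [z] in [fulazɛ] but [s] in [fulas].
Compare 'tooth', with invariant [s] in [pokisɛ] and [pokis]: an analysis with underlying /s/ and a rule producing [z] before the GEN suffix would wrongly predict alternation here too.
The alternation reflects word-final obstruent devoicing: voiced obstruents become voiceless word-finally. /z/ is underlying.
The one attested form of 'house', [ŋɛtazɛ], shows underlying /ŋɛtaz/. Applying the same rule word-finally gives [ŋɛtas].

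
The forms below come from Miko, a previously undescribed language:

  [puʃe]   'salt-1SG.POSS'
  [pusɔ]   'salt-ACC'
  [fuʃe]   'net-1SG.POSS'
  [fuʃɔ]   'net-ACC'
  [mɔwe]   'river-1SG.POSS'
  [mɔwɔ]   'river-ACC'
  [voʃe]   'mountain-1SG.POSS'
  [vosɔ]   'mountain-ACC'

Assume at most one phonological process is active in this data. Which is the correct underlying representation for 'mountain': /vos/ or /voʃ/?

/vos/

In [voʃe] and [vosɔ] the final segment of 'mountain' alternates: [ʃ] ~ [s].
Compare 'net', with invariant [ʃ] in [fuʃe] and [fuʃɔ]: an analysis with underlying /ʃ/ and a rule producing [s] before the ACC suffix would wrongly predict alternation here too.
The underlying segment must be /s/; /s/ becomes palato-alveolar [ʃ] before a front vowel, yielding [ʃ] there.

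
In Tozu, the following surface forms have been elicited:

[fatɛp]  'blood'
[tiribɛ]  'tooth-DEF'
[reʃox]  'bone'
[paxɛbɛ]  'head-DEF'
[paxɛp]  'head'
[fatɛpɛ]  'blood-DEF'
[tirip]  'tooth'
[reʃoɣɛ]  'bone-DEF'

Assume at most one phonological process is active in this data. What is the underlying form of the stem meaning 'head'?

The stem for 'head' ends in [p] in [paxɛp] but [b] in [paxɛbɛ].
Compare 'blood', with invariant [p] in [fatɛp] and [fatɛpɛ]: an analysis with underlying /p/ and a rule producing [b] before the DEF suffix would wrongly predict alternation here too.
So /b/ is underlying, and a rule of word-final obstruent devoicing — voiced obstruents become voiceless word-finally — gives [p].

/paxɛb/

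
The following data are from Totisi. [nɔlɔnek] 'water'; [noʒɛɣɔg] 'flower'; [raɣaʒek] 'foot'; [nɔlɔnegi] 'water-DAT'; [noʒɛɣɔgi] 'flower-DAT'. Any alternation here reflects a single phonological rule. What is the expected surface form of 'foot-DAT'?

[raɣaʒegi]

The stem for 'water' ends in [k] in [nɔlɔnek] but [g] in [nɔlɔnegi].
The stem 'flower' ([noʒɛɣɔg], [noʒɛɣɔgi]) shows [g] unchanged in both environments, so [g] cannot be basic with [k] derived in isolation.
The alternation reflects intervocalic voicing: voiceless stops become voiced between vowels. /k/ is underlying.
From [raɣaʒek] the stem 'foot' is /raɣaʒek/; between vowels this yields [raɣaʒegi].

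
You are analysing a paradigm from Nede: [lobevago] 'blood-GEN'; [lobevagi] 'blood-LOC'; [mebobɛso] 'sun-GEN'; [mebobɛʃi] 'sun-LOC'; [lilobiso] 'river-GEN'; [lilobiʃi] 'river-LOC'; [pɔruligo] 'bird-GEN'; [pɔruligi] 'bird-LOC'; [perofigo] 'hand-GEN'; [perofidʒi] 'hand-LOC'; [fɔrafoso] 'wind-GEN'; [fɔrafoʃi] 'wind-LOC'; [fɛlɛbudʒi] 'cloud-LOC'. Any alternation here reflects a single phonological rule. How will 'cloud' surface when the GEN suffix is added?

[fɛlɛbugo]

The root 'hand' surfaces as [perofigo] and [perofidʒi], with a stem-final [g] ~ [dʒ] alternation.
If /g/ were underlying and a rule turned it into [dʒ] before the LOC suffix, 'blood' would also alternate; but it has [g] in both [lobevago] and [lobevagi].
Therefore /dʒ/ is basic and [g] is derived by depalatalization (palato-alveolar /dʒ/ and /ʃ/ become [g] and [s] when no front vowel follows).
The one attested form of 'cloud', [fɛlɛbudʒi], shows underlying /fɛlɛbudʒ/. Applying the same rule when no front vowel follows gives [fɛlɛbugo].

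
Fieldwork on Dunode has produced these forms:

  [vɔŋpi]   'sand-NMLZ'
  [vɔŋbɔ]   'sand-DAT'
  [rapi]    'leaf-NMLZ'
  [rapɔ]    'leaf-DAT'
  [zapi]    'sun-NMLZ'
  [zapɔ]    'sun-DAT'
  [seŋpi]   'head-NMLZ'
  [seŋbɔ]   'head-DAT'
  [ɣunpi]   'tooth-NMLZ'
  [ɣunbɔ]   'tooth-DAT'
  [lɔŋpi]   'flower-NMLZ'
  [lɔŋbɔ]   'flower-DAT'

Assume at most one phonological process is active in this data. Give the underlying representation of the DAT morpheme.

The DAT suffix surfaces as [-bɔ] and [-pɔ], depending on the final segment of the stem.
By contrast the NMLZ suffix keeps its initial [p] throughout — that segment must be underlying.
So the underlying form is /-bɔ/, and voiced stops become voiceless after a vowel.

/-bɔ/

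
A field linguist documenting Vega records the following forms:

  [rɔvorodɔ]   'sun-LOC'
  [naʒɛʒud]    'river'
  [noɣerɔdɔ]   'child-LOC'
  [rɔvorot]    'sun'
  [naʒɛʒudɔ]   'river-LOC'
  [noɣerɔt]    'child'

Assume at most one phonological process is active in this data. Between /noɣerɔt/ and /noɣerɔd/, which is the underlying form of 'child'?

The root 'child' surfaces as [noɣerɔdɔ] and [noɣerɔt], with a stem-final [d] ~ [t] alternation.
The stem 'river' ([naʒɛʒudɔ], [naʒɛʒud]) shows [d] unchanged in both environments, so [d] cannot be basic with [t] derived in isolation.
The alternation reflects intervocalic voicing: voiceless stops become voiced between vowels. /t/ is underlying.

/noɣerɔt/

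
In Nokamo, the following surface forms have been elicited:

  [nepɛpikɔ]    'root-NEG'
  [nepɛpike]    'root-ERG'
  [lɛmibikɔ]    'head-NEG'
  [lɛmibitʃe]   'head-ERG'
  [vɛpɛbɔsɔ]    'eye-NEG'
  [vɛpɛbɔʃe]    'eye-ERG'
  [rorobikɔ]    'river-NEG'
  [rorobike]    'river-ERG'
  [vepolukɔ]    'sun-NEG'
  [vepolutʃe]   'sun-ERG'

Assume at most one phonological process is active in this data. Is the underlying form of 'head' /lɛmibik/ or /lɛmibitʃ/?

The root 'head' surfaces as [lɛmibikɔ] and [lɛmibitʃe], with a stem-final [k] ~ [tʃ] alternation.
But 'root' keeps [k] in both environments ([nepɛpikɔ], [nepɛpike]), so there is no rule changing /k/ to [tʃ] before the ERG suffix.
The underlying segment must be /tʃ/; palato-alveolar /tʃ/ and /ʃ/ become [k] and [s] when no front vowel follows, yielding [k] there.

/lɛmibitʃ/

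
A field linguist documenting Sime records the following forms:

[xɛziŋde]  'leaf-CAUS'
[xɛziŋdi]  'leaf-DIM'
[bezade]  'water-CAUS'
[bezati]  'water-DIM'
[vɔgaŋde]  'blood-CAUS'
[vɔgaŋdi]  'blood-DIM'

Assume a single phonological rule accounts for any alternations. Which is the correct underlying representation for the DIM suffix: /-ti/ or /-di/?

The DIM morpheme has two allomorphs, [-di] and [-ti].
The CAUS suffix, which begins with [d], is invariant after every stem; so [d] is not altered by any rule here.
The DIM suffix is therefore /-ti/ underlyingly, with post-nasal voicing: voiceless stops become voiced after a nasal.

/-ti/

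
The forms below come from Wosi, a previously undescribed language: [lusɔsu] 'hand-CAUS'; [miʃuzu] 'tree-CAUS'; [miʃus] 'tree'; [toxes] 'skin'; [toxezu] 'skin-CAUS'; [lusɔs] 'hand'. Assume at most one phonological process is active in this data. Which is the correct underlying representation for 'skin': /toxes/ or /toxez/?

'skin' shows [s] ~ [z] at the end of the stem ([toxes] vs [toxezu]).
If /s/ were underlying and a rule turned it into [z] before the CAUS suffix, 'hand' would also alternate; but it has [s] in both [lusɔs] and [lusɔsu].
The underlying segment must be /z/; voiced obstruents become voiceless word-finally, yielding [s] there.

/toxez/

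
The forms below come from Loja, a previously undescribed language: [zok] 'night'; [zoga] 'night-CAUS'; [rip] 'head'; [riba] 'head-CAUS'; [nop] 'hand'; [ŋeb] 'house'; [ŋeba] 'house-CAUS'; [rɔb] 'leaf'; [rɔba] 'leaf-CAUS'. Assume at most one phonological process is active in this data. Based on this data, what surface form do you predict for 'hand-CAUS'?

The stem for 'head' ends in [p] in [rip] but [b] in [riba].
The stem 'house' ([ŋeb], [ŋeba]) shows [b] unchanged in both environments, so [b] cannot be basic with [p] derived in isolation.
Therefore /p/ is basic and [b] is derived by intervocalic voicing (voiceless stops become voiced between vowels).
The one attested form of 'hand', [nop], shows underlying /nop/. Applying the same rule between vowels gives [noba].

[noba]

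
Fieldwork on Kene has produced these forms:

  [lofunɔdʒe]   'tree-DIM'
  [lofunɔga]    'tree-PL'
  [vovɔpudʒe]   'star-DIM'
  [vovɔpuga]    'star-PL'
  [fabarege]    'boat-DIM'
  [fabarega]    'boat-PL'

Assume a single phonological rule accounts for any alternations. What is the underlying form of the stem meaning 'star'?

In [vovɔpudʒe] and [vovɔpuga] the final segment of 'star' alternates: [dʒ] ~ [g].
But 'boat' keeps [g] in both environments ([fabarege], [fabarega]), so there is no rule changing /g/ to [dʒ] before the DIM suffix.
The alternation reflects depalatalization: palato-alveolar /dʒ/ becomes [g] when no front vowel follows. /dʒ/ is underlying.

/vovɔpudʒ/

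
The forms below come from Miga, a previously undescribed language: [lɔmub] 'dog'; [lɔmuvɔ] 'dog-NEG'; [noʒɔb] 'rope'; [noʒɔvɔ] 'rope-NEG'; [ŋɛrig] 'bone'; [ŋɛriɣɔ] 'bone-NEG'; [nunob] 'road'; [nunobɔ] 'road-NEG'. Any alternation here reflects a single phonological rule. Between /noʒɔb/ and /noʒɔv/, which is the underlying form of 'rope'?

/noʒɔv/

'rope' shows [b] ~ [v] at the end of the stem ([noʒɔb] vs [noʒɔvɔ]).
Compare 'road', with invariant [b] in [nunob] and [nunobɔ]: an analysis with underlying /b/ and a rule producing [v] before the NEG suffix would wrongly predict alternation here too.
Therefore /v/ is basic and [b] is derived by word-final hardening (voiced fricatives become stops word-finally).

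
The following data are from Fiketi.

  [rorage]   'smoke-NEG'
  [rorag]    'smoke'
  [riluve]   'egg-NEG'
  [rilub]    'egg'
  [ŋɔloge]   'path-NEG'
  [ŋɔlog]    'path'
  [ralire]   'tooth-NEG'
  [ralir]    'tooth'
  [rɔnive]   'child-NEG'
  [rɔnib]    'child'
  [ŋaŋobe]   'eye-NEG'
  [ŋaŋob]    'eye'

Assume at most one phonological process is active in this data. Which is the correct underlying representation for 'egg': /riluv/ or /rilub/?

The stem for 'egg' ends in [v] in [riluve] but [b] in [rilub].
The stem 'eye' ([ŋaŋobe], [ŋaŋob]) shows [b] unchanged in both environments, so [b] cannot be basic with [v] derived before the NEG suffix.
The alternation reflects word-final hardening: voiced fricatives become stops word-finally. /v/ is underlying.

/riluv/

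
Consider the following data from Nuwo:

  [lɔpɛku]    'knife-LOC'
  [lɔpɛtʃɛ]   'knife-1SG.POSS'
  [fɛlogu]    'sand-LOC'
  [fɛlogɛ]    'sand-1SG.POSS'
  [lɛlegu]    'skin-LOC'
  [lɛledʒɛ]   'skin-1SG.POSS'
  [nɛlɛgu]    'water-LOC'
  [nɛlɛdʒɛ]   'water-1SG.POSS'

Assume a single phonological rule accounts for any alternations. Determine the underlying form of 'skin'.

/lɛledʒ/

The root 'skin' surfaces as [lɛlegu] and [lɛledʒɛ], with a stem-final [g] ~ [dʒ] alternation.
The stem 'sand' ([fɛlogu], [fɛlogɛ]) shows [g] unchanged in both environments, so [g] cannot be basic with [dʒ] derived before the 1SG.POSS suffix.
The underlying segment must be /dʒ/; palato-alveolar /tʃ/ and /dʒ/ become [k] and [g] when no front vowel follows, yielding [g] there.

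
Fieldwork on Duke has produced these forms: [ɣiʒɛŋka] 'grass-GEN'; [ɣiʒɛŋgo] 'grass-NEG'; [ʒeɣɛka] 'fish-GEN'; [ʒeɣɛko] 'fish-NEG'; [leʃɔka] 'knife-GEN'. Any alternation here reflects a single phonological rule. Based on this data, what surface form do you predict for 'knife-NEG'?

[leʃɔko]

The NEG morpheme has two allomorphs, [-go] and [-ko].
The GEN suffix, which begins with [k], is invariant after every stem; so [k] is not altered by any rule here.
The NEG suffix is therefore /-go/ underlyingly, with post-vocalic devoicing: voiced stops become voiceless after a vowel.
After 'knife', which ends in a vowel, the suffix surfaces as [-ko], giving [leʃɔko].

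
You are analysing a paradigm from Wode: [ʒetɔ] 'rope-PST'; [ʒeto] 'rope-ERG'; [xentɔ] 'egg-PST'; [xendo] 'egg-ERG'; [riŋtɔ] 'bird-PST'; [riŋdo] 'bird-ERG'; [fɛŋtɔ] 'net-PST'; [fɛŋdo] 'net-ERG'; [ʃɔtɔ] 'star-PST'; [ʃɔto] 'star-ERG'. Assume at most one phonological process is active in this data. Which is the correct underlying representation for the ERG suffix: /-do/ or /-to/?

/-do/

The ERG suffix surfaces as [-do] and [-to], depending on the final segment of the stem.
The PST suffix, which begins with [t], is invariant after every stem; so [t] is not altered by any rule here.
So the underlying form is /-do/, and voiced stops become voiceless after a vowel.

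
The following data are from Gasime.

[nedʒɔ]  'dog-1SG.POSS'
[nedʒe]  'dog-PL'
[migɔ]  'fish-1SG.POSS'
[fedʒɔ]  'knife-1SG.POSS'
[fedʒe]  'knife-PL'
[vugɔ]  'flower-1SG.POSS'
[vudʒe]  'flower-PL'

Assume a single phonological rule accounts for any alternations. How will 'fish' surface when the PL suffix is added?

[midʒe]

'flower' shows [g] ~ [dʒ] at the end of the stem ([vugɔ] vs [vudʒe]).
But 'knife' keeps [dʒ] in both environments ([fedʒɔ], [fedʒe]), so there is no rule changing /dʒ/ to [g] before the 1SG.POSS suffix.
The alternation reflects palatalization before a front vowel: /g/ becomes palato-alveolar [dʒ] before a front vowel. /g/ is underlying.
From [migɔ] the stem 'fish' is /mig/; before a front vowel this yields [midʒe].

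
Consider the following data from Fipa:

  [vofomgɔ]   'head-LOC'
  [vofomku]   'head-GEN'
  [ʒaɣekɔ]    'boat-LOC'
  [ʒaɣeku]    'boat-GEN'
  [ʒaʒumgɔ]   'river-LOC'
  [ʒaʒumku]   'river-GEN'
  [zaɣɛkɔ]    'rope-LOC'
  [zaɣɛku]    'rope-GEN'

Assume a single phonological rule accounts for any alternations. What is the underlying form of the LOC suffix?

/-gɔ/

The LOC morpheme has two allomorphs, [-gɔ] and [-kɔ].
By contrast the GEN suffix keeps its initial [k] throughout — that segment must be underlying.
So the underlying form is /-gɔ/, and voiced stops become voiceless after a vowel.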